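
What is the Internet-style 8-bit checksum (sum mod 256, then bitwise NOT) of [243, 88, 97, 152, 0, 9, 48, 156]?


Sum = 793 mod 256 = 25
Complement = 230

230


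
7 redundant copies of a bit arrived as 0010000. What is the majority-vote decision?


Ones: 1 out of 7
Threshold: 4

0 (1/7 voted 1)


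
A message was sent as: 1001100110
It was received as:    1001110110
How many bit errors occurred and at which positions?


XOR: 0000010000

1 error(s) at position(s): 5


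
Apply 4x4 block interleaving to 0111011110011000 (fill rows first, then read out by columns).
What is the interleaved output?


Matrix:
  0111
  0111
  1001
  1000
Read columns: 0011110011001110

0011110011001110


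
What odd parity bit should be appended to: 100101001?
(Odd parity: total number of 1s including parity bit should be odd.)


Number of 1s in data: 4
Parity bit: 1

1


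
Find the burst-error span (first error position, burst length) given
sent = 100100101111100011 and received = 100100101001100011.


XOR: 000000000110000000

Burst at position 9, length 2


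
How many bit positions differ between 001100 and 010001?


XOR: 011101
Count of 1s: 4

4


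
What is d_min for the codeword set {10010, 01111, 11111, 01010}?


Comparing all pairs, minimum distance: 1
Can detect 0 errors, correct 0 errors

1


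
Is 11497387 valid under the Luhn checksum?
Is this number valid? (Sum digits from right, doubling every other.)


Luhn sum = 42
42 mod 10 = 2

Invalid (Luhn sum mod 10 = 2)


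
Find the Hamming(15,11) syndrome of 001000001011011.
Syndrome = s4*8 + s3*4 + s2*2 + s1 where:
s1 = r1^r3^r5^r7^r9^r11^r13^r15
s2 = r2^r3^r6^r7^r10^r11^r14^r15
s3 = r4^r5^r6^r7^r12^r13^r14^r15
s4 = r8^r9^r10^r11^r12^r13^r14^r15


s1=0, s2=0, s3=1, s4=1

Syndrome = 12 (error at position 12)


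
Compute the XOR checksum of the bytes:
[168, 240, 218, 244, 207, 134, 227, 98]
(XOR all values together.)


XOR chain: 168 ^ 240 ^ 218 ^ 244 ^ 207 ^ 134 ^ 227 ^ 98 = 190

190


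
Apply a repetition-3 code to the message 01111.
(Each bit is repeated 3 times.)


Each bit -> 3 copies

000111111111111


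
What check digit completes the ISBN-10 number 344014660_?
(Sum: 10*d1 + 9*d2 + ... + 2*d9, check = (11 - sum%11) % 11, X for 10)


Weighted sum: 166
166 mod 11 = 1

Check digit: X


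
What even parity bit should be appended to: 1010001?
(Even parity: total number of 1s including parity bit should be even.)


Number of 1s in data: 3
Parity bit: 1

1


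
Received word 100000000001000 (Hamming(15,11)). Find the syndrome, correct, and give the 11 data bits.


Syndrome = 13: error at position 13

Data: 00000001100 (corrected bit 13)


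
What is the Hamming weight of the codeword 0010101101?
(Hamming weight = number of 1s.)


Counting 1s in 0010101101

5


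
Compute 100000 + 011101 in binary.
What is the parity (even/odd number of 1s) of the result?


100000 = 32
011101 = 29
Sum = 61 = 111101
1s count = 5

odd parity (5 ones in 111101)


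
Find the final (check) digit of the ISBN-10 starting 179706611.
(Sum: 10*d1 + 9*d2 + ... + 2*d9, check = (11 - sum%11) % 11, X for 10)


Weighted sum: 253
253 mod 11 = 0

Check digit: 0


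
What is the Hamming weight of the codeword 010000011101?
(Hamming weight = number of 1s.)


Counting 1s in 010000011101

5


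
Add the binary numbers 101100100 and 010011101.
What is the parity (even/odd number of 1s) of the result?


101100100 = 356
010011101 = 157
Sum = 513 = 1000000001
1s count = 2

even parity (2 ones in 1000000001)


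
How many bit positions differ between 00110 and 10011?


XOR: 10101
Count of 1s: 3

3


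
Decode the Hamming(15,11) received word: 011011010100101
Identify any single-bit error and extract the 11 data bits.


Syndrome = 2: error at position 2

Data: 11100100101 (corrected bit 2)


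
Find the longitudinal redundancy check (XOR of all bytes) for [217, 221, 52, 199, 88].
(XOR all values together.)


XOR chain: 217 ^ 221 ^ 52 ^ 199 ^ 88 = 175

175


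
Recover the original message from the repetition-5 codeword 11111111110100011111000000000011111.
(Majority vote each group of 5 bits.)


Groups: 11111, 11111, 01000, 11111, 00000, 00000, 11111
Majority votes: 1101001

1101001


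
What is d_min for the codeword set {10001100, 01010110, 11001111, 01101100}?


Comparing all pairs, minimum distance: 3
Can detect 2 errors, correct 1 errors

3


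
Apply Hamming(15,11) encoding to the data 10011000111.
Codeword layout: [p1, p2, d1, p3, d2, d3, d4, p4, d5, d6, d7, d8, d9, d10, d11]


Parity bits: p1=1, p2=0, p3=0, p4=0

101000101000111


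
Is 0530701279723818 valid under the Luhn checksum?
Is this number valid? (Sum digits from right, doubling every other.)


Luhn sum = 65
65 mod 10 = 5

Invalid (Luhn sum mod 10 = 5)


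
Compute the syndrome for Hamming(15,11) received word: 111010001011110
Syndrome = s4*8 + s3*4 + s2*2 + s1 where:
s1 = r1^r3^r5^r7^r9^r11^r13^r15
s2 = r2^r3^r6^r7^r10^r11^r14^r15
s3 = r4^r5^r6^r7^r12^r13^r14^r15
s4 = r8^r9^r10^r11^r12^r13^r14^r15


s1=0, s2=0, s3=0, s4=1

Syndrome = 8 (error at position 8)


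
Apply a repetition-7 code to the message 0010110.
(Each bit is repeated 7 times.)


Each bit -> 7 copies

0000000000000011111110000000111111111111110000000


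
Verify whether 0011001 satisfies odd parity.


Number of 1s: 3

Yes, parity is correct (3 ones)


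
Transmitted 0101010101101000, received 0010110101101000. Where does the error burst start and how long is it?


XOR: 0111100000000000

Burst at position 1, length 4


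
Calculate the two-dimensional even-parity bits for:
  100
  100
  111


Row parities: 111
Column parities: 111

Row P: 111, Col P: 111, Corner: 1


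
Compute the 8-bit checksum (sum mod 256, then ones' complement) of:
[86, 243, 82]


Sum = 411 mod 256 = 155
Complement = 100

100


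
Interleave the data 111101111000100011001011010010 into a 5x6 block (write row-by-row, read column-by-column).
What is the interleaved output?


Matrix:
  111101
  111000
  100011
  001011
  010010
Read columns: 111001100111010100000011110110

111001100111010100000011110110


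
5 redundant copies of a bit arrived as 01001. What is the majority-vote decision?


Ones: 2 out of 5
Threshold: 3

0 (2/5 voted 1)


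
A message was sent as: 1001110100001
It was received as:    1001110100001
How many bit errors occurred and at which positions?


XOR: 0000000000000

0 errors (received matches sent)


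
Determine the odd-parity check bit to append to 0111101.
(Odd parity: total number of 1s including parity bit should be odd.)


Number of 1s in data: 5
Parity bit: 0

0


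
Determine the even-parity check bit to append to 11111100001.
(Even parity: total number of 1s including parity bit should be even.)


Number of 1s in data: 7
Parity bit: 1

1


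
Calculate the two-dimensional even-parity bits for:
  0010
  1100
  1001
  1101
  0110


Row parities: 10010
Column parities: 1100

Row P: 10010, Col P: 1100, Corner: 0


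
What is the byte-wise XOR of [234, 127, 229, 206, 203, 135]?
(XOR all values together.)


XOR chain: 234 ^ 127 ^ 229 ^ 206 ^ 203 ^ 135 = 242

242


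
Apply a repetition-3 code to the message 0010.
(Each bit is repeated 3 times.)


Each bit -> 3 copies

000000111000


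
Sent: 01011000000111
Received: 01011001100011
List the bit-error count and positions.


XOR: 00000001100100

3 error(s) at position(s): 7, 8, 11


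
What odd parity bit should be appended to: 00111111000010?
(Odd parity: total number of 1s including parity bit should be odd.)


Number of 1s in data: 7
Parity bit: 0

0


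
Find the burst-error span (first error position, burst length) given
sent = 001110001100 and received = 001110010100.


XOR: 000000011000

Burst at position 7, length 2


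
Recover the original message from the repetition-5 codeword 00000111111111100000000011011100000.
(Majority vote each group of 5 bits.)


Groups: 00000, 11111, 11111, 00000, 00001, 10111, 00000
Majority votes: 0110010

0110010


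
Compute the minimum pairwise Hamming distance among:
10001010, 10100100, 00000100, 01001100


Comparing all pairs, minimum distance: 2
Can detect 1 errors, correct 0 errors

2


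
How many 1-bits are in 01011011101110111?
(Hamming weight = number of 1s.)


Counting 1s in 01011011101110111

12


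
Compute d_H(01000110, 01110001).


XOR: 00110111
Count of 1s: 5

5


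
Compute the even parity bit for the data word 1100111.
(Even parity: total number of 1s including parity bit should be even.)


Number of 1s in data: 5
Parity bit: 1

1


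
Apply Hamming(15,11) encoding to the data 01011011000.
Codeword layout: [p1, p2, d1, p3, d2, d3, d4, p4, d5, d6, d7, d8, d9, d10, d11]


Parity bits: p1=0, p2=0, p3=1, p4=1

000110111011000


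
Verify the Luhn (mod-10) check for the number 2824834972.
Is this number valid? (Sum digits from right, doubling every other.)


Luhn sum = 54
54 mod 10 = 4

Invalid (Luhn sum mod 10 = 4)


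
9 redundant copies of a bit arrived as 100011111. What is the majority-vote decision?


Ones: 6 out of 9
Threshold: 5

1 (6/9 voted 1)


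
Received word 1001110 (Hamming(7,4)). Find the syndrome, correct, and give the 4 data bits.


Syndrome = 6: error at position 6

Data: 0100 (corrected bit 6)


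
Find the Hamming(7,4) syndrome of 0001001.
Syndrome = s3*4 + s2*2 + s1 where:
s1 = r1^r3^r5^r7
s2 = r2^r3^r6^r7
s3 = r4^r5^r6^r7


s1=1, s2=1, s3=0

Syndrome = 3 (error at position 3)


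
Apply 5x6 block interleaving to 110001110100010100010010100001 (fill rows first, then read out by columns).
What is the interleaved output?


Matrix:
  110001
  110100
  010100
  010010
  100001
Read columns: 110011111000000011000001010001

110011111000000011000001010001


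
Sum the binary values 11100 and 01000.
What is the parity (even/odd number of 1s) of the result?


11100 = 28
01000 = 8
Sum = 36 = 100100
1s count = 2

even parity (2 ones in 100100)


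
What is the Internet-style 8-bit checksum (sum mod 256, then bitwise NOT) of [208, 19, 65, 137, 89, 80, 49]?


Sum = 647 mod 256 = 135
Complement = 120

120


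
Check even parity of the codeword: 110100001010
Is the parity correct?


Number of 1s: 5

No, parity error (5 ones)


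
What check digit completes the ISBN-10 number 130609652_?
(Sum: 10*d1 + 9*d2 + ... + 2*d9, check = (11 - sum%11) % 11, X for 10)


Weighted sum: 167
167 mod 11 = 2

Check digit: 9


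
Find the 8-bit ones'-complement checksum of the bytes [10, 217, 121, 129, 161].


Sum = 638 mod 256 = 126
Complement = 129

129


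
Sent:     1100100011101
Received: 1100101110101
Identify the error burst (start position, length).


XOR: 0000001101000

Burst at position 6, length 4


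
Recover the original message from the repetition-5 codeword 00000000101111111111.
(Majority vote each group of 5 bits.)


Groups: 00000, 00010, 11111, 11111
Majority votes: 0011

0011


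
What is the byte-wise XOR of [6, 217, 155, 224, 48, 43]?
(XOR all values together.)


XOR chain: 6 ^ 217 ^ 155 ^ 224 ^ 48 ^ 43 = 191

191


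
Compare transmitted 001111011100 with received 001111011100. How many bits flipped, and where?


XOR: 000000000000

0 errors (received matches sent)


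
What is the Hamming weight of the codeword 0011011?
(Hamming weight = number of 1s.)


Counting 1s in 0011011

4


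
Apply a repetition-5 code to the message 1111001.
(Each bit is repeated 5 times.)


Each bit -> 5 copies

11111111111111111111000000000011111


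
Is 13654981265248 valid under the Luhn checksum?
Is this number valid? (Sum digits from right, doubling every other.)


Luhn sum = 67
67 mod 10 = 7

Invalid (Luhn sum mod 10 = 7)


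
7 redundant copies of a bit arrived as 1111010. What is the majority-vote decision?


Ones: 5 out of 7
Threshold: 4

1 (5/7 voted 1)


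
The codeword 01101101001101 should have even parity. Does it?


Number of 1s: 8

Yes, parity is correct (8 ones)


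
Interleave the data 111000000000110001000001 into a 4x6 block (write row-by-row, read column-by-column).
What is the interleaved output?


Matrix:
  111000
  000000
  110001
  000001
Read columns: 101010101000000000000011

101010101000000000000011


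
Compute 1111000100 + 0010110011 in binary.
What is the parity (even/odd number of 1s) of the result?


1111000100 = 964
0010110011 = 179
Sum = 1143 = 10001110111
1s count = 7

odd parity (7 ones in 10001110111)


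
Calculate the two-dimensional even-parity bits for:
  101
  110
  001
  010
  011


Row parities: 00110
Column parities: 011

Row P: 00110, Col P: 011, Corner: 0


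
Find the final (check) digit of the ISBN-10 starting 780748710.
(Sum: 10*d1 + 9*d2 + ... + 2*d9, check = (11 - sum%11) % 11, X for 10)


Weighted sum: 286
286 mod 11 = 0

Check digit: 0


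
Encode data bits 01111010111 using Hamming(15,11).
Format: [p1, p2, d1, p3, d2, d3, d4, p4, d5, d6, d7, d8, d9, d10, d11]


Parity bits: p1=0, p2=1, p3=0, p4=1

010011111010111


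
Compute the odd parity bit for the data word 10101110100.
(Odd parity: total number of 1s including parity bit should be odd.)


Number of 1s in data: 6
Parity bit: 1

1


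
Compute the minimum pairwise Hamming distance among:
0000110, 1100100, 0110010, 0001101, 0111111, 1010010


Comparing all pairs, minimum distance: 2
Can detect 1 errors, correct 0 errors

2


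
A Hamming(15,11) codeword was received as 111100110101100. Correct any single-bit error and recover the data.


Syndrome = 0: no error detected

Data: 10010101100 (no errors)


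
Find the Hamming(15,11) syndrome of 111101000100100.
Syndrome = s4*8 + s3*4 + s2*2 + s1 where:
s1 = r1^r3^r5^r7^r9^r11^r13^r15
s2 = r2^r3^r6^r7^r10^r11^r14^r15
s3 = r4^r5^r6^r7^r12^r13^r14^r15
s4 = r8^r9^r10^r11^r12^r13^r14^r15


s1=1, s2=0, s3=1, s4=0

Syndrome = 5 (error at position 5)


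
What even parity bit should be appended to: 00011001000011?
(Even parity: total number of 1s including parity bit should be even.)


Number of 1s in data: 5
Parity bit: 1

1


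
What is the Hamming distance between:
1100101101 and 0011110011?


XOR: 1111011110
Count of 1s: 8

8


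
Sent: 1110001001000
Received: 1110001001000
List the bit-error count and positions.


XOR: 0000000000000

0 errors (received matches sent)


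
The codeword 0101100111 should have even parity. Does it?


Number of 1s: 6

Yes, parity is correct (6 ones)


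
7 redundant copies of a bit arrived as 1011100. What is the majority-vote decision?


Ones: 4 out of 7
Threshold: 4

1 (4/7 voted 1)


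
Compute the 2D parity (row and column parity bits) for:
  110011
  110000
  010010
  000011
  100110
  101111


Row parities: 000011
Column parities: 011011

Row P: 000011, Col P: 011011, Corner: 0


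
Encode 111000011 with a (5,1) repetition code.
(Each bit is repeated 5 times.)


Each bit -> 5 copies

111111111111111000000000000000000001111111111


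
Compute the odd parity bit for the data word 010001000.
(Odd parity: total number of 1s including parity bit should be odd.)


Number of 1s in data: 2
Parity bit: 1

1


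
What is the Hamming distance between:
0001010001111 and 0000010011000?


XOR: 0001000010111
Count of 1s: 5

5


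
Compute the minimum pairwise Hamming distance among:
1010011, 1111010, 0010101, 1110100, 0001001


Comparing all pairs, minimum distance: 3
Can detect 2 errors, correct 1 errors

3


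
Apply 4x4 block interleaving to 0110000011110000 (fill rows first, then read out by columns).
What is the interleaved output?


Matrix:
  0110
  0000
  1111
  0000
Read columns: 0010101010100010

0010101010100010


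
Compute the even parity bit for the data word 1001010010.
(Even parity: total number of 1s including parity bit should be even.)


Number of 1s in data: 4
Parity bit: 0

0


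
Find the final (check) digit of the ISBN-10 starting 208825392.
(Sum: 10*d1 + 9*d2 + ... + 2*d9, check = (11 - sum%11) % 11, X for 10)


Weighted sum: 220
220 mod 11 = 0

Check digit: 0


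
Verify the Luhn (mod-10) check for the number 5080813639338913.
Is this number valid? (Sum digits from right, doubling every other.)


Luhn sum = 73
73 mod 10 = 3

Invalid (Luhn sum mod 10 = 3)


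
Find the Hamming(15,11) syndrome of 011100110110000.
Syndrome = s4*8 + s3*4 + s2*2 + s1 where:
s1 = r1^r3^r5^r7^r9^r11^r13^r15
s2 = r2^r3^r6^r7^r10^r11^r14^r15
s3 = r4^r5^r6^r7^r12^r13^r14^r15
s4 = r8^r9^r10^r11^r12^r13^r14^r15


s1=1, s2=1, s3=0, s4=1

Syndrome = 11 (error at position 11)


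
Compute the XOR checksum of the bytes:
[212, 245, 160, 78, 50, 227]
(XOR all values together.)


XOR chain: 212 ^ 245 ^ 160 ^ 78 ^ 50 ^ 227 = 30

30


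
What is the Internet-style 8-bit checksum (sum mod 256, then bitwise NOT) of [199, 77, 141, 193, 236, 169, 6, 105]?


Sum = 1126 mod 256 = 102
Complement = 153

153


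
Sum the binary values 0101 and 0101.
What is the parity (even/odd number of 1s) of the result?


0101 = 5
0101 = 5
Sum = 10 = 1010
1s count = 2

even parity (2 ones in 1010)


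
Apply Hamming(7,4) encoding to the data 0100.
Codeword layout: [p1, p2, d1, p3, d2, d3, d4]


Parity bits: p1=1, p2=0, p3=1

1001100


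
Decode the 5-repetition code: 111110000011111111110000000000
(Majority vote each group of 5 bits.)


Groups: 11111, 00000, 11111, 11111, 00000, 00000
Majority votes: 101100

101100


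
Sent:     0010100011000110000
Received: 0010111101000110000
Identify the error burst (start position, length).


XOR: 0000011110000000000

Burst at position 5, length 4


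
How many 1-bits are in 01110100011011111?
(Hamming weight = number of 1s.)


Counting 1s in 01110100011011111

11


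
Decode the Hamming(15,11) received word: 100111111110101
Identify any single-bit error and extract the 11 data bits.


Syndrome = 3: error at position 3

Data: 11111110101 (corrected bit 3)


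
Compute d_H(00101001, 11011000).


XOR: 11110001
Count of 1s: 5

5


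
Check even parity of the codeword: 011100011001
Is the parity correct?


Number of 1s: 6

Yes, parity is correct (6 ones)


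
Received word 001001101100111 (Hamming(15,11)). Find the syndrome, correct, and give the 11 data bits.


Syndrome = 13: error at position 13

Data: 10111100011 (corrected bit 13)


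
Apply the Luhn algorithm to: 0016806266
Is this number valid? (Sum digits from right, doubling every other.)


Luhn sum = 29
29 mod 10 = 9

Invalid (Luhn sum mod 10 = 9)


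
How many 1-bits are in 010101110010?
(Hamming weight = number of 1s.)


Counting 1s in 010101110010

6


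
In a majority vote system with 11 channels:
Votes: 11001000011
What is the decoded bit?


Ones: 5 out of 11
Threshold: 6

0 (5/11 voted 1)


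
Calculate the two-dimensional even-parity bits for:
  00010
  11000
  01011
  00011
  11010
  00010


Row parities: 101011
Column parities: 01010

Row P: 101011, Col P: 01010, Corner: 0


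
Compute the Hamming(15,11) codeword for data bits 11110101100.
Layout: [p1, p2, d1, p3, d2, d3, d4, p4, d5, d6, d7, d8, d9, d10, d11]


Parity bits: p1=0, p2=0, p3=1, p4=1

001111110101100


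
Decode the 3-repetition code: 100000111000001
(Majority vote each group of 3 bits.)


Groups: 100, 000, 111, 000, 001
Majority votes: 00100

00100


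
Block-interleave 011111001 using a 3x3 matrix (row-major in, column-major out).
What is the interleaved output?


Matrix:
  011
  111
  001
Read columns: 010110111

010110111


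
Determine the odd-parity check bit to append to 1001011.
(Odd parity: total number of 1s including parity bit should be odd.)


Number of 1s in data: 4
Parity bit: 1

1


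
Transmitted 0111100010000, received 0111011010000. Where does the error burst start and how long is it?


XOR: 0000111000000

Burst at position 4, length 3


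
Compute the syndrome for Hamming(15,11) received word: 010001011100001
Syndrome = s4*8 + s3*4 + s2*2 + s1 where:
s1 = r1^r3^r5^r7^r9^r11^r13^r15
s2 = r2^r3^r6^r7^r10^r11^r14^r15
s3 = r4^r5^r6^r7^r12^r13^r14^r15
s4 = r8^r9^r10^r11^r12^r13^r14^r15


s1=0, s2=0, s3=0, s4=0

Syndrome = 0 (no error)


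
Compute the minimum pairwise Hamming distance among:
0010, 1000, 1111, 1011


Comparing all pairs, minimum distance: 1
Can detect 0 errors, correct 0 errors

1


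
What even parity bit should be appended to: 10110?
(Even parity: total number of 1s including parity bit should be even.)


Number of 1s in data: 3
Parity bit: 1

1


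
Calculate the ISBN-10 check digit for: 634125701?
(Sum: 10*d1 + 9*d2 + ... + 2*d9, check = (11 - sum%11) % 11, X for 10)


Weighted sum: 193
193 mod 11 = 6

Check digit: 5


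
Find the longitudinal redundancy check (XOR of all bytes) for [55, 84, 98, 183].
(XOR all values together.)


XOR chain: 55 ^ 84 ^ 98 ^ 183 = 182

182


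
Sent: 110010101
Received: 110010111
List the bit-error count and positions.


XOR: 000000010

1 error(s) at position(s): 7


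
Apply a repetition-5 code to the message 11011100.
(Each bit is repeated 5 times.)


Each bit -> 5 copies

1111111111000001111111111111110000000000


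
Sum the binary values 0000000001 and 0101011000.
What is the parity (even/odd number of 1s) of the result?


0000000001 = 1
0101011000 = 344
Sum = 345 = 101011001
1s count = 5

odd parity (5 ones in 101011001)


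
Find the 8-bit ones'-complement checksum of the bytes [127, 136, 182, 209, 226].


Sum = 880 mod 256 = 112
Complement = 143

143


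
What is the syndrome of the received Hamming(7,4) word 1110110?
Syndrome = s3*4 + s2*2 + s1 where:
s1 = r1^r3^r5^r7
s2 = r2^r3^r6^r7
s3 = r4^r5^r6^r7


s1=1, s2=1, s3=0

Syndrome = 3 (error at position 3)


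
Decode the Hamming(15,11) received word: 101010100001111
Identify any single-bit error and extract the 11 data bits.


Syndrome = 0: no error detected

Data: 11010001111 (no errors)


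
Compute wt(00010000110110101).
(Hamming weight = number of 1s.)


Counting 1s in 00010000110110101

7


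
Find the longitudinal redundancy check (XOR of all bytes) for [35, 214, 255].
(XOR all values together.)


XOR chain: 35 ^ 214 ^ 255 = 10

10


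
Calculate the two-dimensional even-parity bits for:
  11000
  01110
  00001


Row parities: 011
Column parities: 10111

Row P: 011, Col P: 10111, Corner: 0


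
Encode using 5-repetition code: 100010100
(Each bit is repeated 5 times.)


Each bit -> 5 copies

111110000000000000001111100000111110000000000


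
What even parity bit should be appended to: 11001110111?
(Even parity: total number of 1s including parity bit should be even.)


Number of 1s in data: 8
Parity bit: 0

0


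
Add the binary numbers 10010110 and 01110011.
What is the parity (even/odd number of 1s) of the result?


10010110 = 150
01110011 = 115
Sum = 265 = 100001001
1s count = 3

odd parity (3 ones in 100001001)


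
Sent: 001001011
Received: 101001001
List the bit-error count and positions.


XOR: 100000010

2 error(s) at position(s): 0, 7


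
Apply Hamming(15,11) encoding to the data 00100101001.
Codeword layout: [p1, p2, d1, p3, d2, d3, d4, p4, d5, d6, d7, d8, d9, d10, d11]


Parity bits: p1=1, p2=1, p3=1, p4=1

110101010101001


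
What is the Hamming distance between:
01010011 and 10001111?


XOR: 11011100
Count of 1s: 5

5


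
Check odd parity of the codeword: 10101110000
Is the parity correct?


Number of 1s: 5

Yes, parity is correct (5 ones)


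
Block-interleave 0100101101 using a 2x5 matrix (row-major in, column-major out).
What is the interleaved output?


Matrix:
  01001
  01101
Read columns: 0011010011

0011010011


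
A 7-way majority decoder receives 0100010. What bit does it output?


Ones: 2 out of 7
Threshold: 4

0 (2/7 voted 1)


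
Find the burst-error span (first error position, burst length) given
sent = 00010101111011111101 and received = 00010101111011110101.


XOR: 00000000000000001000

Burst at position 16, length 1


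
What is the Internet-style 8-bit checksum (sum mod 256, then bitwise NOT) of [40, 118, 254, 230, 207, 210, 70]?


Sum = 1129 mod 256 = 105
Complement = 150

150


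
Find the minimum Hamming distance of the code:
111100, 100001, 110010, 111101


Comparing all pairs, minimum distance: 1
Can detect 0 errors, correct 0 errors

1


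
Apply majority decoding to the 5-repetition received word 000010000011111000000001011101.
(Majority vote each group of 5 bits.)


Groups: 00001, 00000, 11111, 00000, 00010, 11101
Majority votes: 001001

001001


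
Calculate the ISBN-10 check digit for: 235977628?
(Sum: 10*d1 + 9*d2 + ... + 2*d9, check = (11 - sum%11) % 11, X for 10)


Weighted sum: 273
273 mod 11 = 9

Check digit: 2


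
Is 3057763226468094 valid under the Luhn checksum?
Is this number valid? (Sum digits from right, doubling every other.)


Luhn sum = 77
77 mod 10 = 7

Invalid (Luhn sum mod 10 = 7)


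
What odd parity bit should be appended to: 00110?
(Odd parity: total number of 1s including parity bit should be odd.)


Number of 1s in data: 2
Parity bit: 1

1


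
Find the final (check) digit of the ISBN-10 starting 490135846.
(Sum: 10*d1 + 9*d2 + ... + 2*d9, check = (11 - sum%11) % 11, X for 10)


Weighted sum: 227
227 mod 11 = 7

Check digit: 4


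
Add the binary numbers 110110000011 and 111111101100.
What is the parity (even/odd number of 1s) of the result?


110110000011 = 3459
111111101100 = 4076
Sum = 7535 = 1110101101111
1s count = 10

even parity (10 ones in 1110101101111)


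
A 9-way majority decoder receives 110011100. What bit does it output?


Ones: 5 out of 9
Threshold: 5

1 (5/9 voted 1)


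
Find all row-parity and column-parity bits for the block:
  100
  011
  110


Row parities: 100
Column parities: 001

Row P: 100, Col P: 001, Corner: 1


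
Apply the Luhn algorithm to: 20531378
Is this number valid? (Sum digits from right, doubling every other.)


Luhn sum = 26
26 mod 10 = 6

Invalid (Luhn sum mod 10 = 6)


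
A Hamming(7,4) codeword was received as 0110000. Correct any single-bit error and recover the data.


Syndrome = 1: error at position 1

Data: 1000 (corrected bit 1)


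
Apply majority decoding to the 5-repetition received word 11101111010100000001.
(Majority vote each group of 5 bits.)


Groups: 11101, 11101, 01000, 00001
Majority votes: 1100

1100


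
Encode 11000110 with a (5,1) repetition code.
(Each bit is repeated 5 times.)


Each bit -> 5 copies

1111111111000000000000000111111111100000


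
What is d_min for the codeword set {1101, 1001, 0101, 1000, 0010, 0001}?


Comparing all pairs, minimum distance: 1
Can detect 0 errors, correct 0 errors

1


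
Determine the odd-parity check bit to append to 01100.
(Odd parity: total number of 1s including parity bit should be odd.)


Number of 1s in data: 2
Parity bit: 1

1


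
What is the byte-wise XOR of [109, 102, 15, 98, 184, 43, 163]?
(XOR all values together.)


XOR chain: 109 ^ 102 ^ 15 ^ 98 ^ 184 ^ 43 ^ 163 = 86

86


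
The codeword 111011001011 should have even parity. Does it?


Number of 1s: 8

Yes, parity is correct (8 ones)


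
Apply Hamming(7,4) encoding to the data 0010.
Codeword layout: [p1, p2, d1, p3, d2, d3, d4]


Parity bits: p1=0, p2=1, p3=1

0101010


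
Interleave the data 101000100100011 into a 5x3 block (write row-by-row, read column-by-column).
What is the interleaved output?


Matrix:
  101
  000
  100
  100
  011
Read columns: 101100000110001

101100000110001


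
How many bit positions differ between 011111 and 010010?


XOR: 001101
Count of 1s: 3

3


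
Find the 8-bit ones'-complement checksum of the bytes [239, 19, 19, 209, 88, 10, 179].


Sum = 763 mod 256 = 251
Complement = 4

4


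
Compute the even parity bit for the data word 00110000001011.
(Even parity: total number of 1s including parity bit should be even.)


Number of 1s in data: 5
Parity bit: 1

1


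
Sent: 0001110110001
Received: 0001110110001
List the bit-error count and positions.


XOR: 0000000000000

0 errors (received matches sent)


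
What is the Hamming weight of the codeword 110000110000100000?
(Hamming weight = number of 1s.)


Counting 1s in 110000110000100000

5


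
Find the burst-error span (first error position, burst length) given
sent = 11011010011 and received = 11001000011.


XOR: 00010010000

Burst at position 3, length 4


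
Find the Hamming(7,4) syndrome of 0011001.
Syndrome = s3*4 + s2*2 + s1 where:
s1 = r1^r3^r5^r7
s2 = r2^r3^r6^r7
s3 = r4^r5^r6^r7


s1=0, s2=0, s3=0

Syndrome = 0 (no error)


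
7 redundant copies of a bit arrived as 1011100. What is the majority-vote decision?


Ones: 4 out of 7
Threshold: 4

1 (4/7 voted 1)


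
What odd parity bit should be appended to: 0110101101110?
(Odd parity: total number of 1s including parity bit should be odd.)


Number of 1s in data: 8
Parity bit: 1

1


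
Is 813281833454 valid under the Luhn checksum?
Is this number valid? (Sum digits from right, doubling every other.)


Luhn sum = 49
49 mod 10 = 9

Invalid (Luhn sum mod 10 = 9)


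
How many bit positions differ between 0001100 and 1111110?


XOR: 1110010
Count of 1s: 4

4


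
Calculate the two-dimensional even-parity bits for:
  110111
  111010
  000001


Row parities: 101
Column parities: 001100

Row P: 101, Col P: 001100, Corner: 0


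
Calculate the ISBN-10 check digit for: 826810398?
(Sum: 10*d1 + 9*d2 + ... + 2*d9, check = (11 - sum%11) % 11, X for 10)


Weighted sum: 263
263 mod 11 = 10

Check digit: 1


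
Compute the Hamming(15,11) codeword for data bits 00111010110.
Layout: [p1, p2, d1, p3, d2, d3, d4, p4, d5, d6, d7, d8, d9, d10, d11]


Parity bits: p1=0, p2=0, p3=0, p4=0

000001101010110


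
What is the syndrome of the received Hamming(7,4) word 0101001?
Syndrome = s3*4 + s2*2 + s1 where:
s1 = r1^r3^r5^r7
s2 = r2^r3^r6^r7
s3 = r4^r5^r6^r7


s1=1, s2=0, s3=0

Syndrome = 1 (error at position 1)


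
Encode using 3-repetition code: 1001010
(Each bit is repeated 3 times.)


Each bit -> 3 copies

111000000111000111000


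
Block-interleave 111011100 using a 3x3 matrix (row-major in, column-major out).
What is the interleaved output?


Matrix:
  111
  011
  100
Read columns: 101110110

101110110


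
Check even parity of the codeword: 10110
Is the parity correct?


Number of 1s: 3

No, parity error (3 ones)


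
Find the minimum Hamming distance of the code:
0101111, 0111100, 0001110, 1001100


Comparing all pairs, minimum distance: 2
Can detect 1 errors, correct 0 errors

2


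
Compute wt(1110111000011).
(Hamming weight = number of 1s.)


Counting 1s in 1110111000011

8


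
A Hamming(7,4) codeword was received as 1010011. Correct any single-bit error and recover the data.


Syndrome = 3: error at position 3

Data: 0011 (corrected bit 3)


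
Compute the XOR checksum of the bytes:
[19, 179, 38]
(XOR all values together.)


XOR chain: 19 ^ 179 ^ 38 = 134

134


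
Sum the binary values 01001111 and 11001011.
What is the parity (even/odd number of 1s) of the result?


01001111 = 79
11001011 = 203
Sum = 282 = 100011010
1s count = 4

even parity (4 ones in 100011010)


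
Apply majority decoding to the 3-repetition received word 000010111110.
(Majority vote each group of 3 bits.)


Groups: 000, 010, 111, 110
Majority votes: 0011

0011


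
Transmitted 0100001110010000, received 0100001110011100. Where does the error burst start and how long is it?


XOR: 0000000000001100

Burst at position 12, length 2


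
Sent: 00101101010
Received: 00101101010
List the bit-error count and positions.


XOR: 00000000000

0 errors (received matches sent)


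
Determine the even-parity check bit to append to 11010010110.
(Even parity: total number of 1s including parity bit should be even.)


Number of 1s in data: 6
Parity bit: 0

0


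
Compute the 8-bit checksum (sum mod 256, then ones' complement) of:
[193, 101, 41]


Sum = 335 mod 256 = 79
Complement = 176

176


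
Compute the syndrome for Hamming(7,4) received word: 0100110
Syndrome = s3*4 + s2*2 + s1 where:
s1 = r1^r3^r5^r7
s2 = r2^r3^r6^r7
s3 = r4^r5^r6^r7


s1=1, s2=0, s3=0

Syndrome = 1 (error at position 1)


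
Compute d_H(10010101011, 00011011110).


XOR: 10001110101
Count of 1s: 6

6


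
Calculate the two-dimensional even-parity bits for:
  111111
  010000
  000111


Row parities: 011
Column parities: 101000

Row P: 011, Col P: 101000, Corner: 0


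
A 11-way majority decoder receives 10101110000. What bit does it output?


Ones: 5 out of 11
Threshold: 6

0 (5/11 voted 1)


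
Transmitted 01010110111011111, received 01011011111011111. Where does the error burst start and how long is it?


XOR: 00001101000000000

Burst at position 4, length 4


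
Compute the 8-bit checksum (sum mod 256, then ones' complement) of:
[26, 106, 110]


Sum = 242 mod 256 = 242
Complement = 13

13


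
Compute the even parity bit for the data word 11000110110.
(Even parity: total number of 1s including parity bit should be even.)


Number of 1s in data: 6
Parity bit: 0

0


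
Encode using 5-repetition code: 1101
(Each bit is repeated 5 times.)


Each bit -> 5 copies

11111111110000011111


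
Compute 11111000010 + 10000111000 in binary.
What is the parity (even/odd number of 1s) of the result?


11111000010 = 1986
10000111000 = 1080
Sum = 3066 = 101111111010
1s count = 9

odd parity (9 ones in 101111111010)


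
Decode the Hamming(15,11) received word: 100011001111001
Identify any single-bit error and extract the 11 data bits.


Syndrome = 9: error at position 9

Data: 01100111001 (corrected bit 9)


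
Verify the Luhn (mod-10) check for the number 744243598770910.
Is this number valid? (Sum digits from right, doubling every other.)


Luhn sum = 78
78 mod 10 = 8

Invalid (Luhn sum mod 10 = 8)


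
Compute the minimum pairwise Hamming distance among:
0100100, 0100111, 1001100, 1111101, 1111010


Comparing all pairs, minimum distance: 2
Can detect 1 errors, correct 0 errors

2


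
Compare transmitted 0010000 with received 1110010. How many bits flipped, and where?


XOR: 1100010

3 error(s) at position(s): 0, 1, 5


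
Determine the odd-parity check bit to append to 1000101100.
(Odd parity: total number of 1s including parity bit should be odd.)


Number of 1s in data: 4
Parity bit: 1

1


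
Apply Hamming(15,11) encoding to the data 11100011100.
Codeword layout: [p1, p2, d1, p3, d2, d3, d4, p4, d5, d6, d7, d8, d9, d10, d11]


Parity bits: p1=0, p2=1, p3=0, p4=1

011011010011100


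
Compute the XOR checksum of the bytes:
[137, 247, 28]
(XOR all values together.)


XOR chain: 137 ^ 247 ^ 28 = 98

98


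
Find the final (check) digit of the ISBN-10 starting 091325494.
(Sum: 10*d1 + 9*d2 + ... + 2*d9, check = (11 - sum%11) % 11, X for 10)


Weighted sum: 198
198 mod 11 = 0

Check digit: 0


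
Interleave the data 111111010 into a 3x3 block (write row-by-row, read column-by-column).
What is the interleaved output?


Matrix:
  111
  111
  010
Read columns: 110111110

110111110


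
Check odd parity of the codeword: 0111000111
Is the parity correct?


Number of 1s: 6

No, parity error (6 ones)


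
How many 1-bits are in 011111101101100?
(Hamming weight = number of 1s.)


Counting 1s in 011111101101100

10


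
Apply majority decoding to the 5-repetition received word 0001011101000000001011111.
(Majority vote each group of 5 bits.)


Groups: 00010, 11101, 00000, 00010, 11111
Majority votes: 01001

01001


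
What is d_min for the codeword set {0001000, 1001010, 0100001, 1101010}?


Comparing all pairs, minimum distance: 1
Can detect 0 errors, correct 0 errors

1


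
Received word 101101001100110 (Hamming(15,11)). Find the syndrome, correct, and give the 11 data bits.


Syndrome = 0: no error detected

Data: 10101100110 (no errors)


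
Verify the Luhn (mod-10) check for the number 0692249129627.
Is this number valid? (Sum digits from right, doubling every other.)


Luhn sum = 65
65 mod 10 = 5

Invalid (Luhn sum mod 10 = 5)


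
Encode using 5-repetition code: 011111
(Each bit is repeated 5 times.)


Each bit -> 5 copies

000001111111111111111111111111


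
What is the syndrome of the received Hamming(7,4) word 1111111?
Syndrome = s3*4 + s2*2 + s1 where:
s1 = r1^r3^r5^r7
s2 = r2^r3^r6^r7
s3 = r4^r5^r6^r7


s1=0, s2=0, s3=0

Syndrome = 0 (no error)


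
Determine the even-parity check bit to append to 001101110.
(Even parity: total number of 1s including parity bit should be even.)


Number of 1s in data: 5
Parity bit: 1

1


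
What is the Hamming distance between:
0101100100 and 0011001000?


XOR: 0110101100
Count of 1s: 5

5


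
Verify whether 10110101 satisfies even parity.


Number of 1s: 5

No, parity error (5 ones)


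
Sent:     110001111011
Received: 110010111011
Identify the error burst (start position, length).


XOR: 000011000000

Burst at position 4, length 2


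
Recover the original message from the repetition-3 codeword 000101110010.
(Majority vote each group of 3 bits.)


Groups: 000, 101, 110, 010
Majority votes: 0110

0110


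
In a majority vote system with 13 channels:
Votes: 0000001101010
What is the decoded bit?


Ones: 4 out of 13
Threshold: 7

0 (4/13 voted 1)


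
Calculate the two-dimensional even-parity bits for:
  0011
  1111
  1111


Row parities: 000
Column parities: 0011

Row P: 000, Col P: 0011, Corner: 0


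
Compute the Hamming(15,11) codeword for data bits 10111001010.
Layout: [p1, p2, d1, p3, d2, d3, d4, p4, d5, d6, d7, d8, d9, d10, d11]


Parity bits: p1=1, p2=0, p3=0, p4=1

101001111001010


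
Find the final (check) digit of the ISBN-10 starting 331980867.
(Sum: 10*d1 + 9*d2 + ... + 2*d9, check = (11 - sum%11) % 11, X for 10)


Weighted sum: 240
240 mod 11 = 9

Check digit: 2


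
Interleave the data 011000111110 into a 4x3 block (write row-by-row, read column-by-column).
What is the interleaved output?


Matrix:
  011
  000
  111
  110
Read columns: 001110111010

001110111010


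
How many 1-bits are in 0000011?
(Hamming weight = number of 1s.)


Counting 1s in 0000011

2


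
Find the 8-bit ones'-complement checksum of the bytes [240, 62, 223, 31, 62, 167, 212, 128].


Sum = 1125 mod 256 = 101
Complement = 154

154


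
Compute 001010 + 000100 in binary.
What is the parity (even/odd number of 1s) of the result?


001010 = 10
000100 = 4
Sum = 14 = 1110
1s count = 3

odd parity (3 ones in 1110)


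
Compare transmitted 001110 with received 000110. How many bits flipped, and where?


XOR: 001000

1 error(s) at position(s): 2


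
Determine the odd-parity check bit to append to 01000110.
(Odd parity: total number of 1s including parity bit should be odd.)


Number of 1s in data: 3
Parity bit: 0

0


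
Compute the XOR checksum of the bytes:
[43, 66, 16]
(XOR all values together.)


XOR chain: 43 ^ 66 ^ 16 = 121

121


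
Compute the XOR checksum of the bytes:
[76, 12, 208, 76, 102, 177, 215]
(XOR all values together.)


XOR chain: 76 ^ 12 ^ 208 ^ 76 ^ 102 ^ 177 ^ 215 = 220

220
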